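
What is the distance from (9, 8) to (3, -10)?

d = sqrt((-6)^2 + (-18)^2) = sqrt(360) = 6*sqrt(10)

6*sqrt(10)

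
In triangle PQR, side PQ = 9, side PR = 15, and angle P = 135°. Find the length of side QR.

Law of cosines: QR^2 = 9^2 + 15^2 - 2(9)(15)cos(135°) = 135*sqrt(2) + 306, so QR = 3*sqrt(15*sqrt(2) + 34).

3*sqrt(15*sqrt(2) + 34)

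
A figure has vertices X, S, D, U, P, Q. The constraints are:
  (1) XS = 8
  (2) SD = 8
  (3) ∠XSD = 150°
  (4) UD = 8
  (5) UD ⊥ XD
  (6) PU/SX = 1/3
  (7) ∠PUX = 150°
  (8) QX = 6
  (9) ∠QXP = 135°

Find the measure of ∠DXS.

Step 1: By the law of cosines on triangle XSD: XD² = 8² + 8² − 2·8·8·cos(150°) = 238.85, so XD ≈ 15.45.
Step 2: By the inverse law of cosines on triangle DXS: cos(∠DXS) = (15.45² + 8² − 8²) / (2·15.45·8) = 238.85/247.28 = 0.9659, so ∠DXS = 15°.

Therefore, the measure of angle ∠DXS = 15°.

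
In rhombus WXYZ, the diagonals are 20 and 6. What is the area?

Area of a rhombus = (d1 * d2) / 2
Area = (20 * 6) / 2
Area = 120 / 2
Area = 60

60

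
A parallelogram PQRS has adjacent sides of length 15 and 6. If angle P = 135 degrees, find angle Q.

Consecutive angles are supplementary: angle Q = 180 - 135 = 45 degrees.

45 degrees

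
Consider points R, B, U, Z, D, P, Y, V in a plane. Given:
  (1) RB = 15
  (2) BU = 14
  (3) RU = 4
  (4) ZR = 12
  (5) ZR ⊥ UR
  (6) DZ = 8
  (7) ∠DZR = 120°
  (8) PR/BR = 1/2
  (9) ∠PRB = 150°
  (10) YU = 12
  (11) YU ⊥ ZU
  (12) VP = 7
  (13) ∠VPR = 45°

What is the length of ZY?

Step 1: By the law of cosines on triangle URZ: UZ² = 4² + 12² − 2·4·12·cos(90°) = 160, so UZ = 4·√10.
Step 2: By the law of cosines on triangle ZUY: ZY² = (4·√10)² + 12² − 2·4·√10·12·cos(90°) = 304, so ZY = 4·√19.

Therefore, the length of ZY = 4·√19.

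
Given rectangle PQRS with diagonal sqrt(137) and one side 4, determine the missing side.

b = sqrt(d^2 - a^2) = sqrt(137 - 16) = sqrt(121) = 11

11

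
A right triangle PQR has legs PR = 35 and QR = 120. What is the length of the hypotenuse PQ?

PQ = sqrt(35^2 + 120^2) = sqrt(15625) = 125

125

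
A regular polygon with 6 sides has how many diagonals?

Total line segments between 6 vertices = C(6,2) = 15.
Subtract the 6 sides: 15 - 6 = 9 diagonals.

9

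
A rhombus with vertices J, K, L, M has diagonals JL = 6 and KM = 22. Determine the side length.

The diagonals of a rhombus bisect each other at right angles.
Half-diagonals: 6/2 = 3 and 22/2 = 11
side = sqrt(3^2 + 11^2)
side = sqrt(9 + 121)
side = sqrt(130)

sqrt(130)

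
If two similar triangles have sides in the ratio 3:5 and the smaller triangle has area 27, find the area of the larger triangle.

The ratio of areas of similar triangles = (side ratio)^2.
Side ratio = 3:5, so area ratio = 9:25.
Area of the larger triangle / Area of the smaller triangle = 25/9
Area of the larger triangle = 27 * 25/9 = 75

75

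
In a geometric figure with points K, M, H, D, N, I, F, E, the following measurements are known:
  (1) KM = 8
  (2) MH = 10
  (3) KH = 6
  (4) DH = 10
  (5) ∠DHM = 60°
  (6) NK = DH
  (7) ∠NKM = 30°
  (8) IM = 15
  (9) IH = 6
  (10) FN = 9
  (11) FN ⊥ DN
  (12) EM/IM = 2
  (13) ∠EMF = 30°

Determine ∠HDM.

Step 1: By the law of cosines on triangle DHM: DM² = 10² + 10² − 2·10·10·cos(60°) = 100, so DM = 10.
Step 2: By the inverse law of cosines on triangle HDM: cos(∠HDM) = (10² + 10² − 10²) / (2·10·10) = 100/200 = 0.5, so ∠HDM = 60°.

Therefore, the measure of angle ∠HDM = 60°.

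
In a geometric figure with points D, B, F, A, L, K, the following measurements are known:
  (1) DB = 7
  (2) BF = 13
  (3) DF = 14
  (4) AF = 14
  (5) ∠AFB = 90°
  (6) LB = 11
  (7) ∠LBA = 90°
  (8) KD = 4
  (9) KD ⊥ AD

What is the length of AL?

Step 1: By the law of cosines on triangle BFA: BA² = 13² + 14² − 2·13·14·cos(90°) = 365, so BA ≈ 19.1.
Step 2: By the law of cosines on triangle ABL: AL² = 19.1² + 11² − 2·19.1·11·cos(90°) = 486, so AL = 9·√6.

Therefore, the length of AL = 9·√6.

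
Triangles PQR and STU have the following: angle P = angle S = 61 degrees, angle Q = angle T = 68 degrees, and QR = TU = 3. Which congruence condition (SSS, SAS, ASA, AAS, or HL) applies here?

Consider the given information: angle P = angle S = 61 degrees, angle Q = angle T = 68 degrees, and QR = TU = 3
This is not SSS or ASA: SSS requires all three pairs of sides, but we don't have that. ASA requires two angles and the side between them.
The correct criterion is AAS. Two pairs of corresponding angles and a non-included side are equal (Angle-Angle-Side).

AAS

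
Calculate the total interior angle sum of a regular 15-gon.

The sum of interior angles of an n-sided polygon is (n - 2) * 180.
For n = 15: (15 - 2) * 180 = 13 * 180 = 2340 degrees.

2340 degrees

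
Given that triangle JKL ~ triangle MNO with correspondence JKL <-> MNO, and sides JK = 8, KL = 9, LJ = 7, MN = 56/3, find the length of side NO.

k = 56/3/8 = 7/3. NO = 7/3 * 9 = 21.

21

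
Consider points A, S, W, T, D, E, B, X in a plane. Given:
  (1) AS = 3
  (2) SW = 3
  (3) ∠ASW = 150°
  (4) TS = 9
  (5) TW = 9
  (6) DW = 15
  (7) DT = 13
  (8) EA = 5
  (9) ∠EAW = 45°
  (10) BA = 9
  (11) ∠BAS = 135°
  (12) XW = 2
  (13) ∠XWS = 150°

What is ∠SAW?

Step 1: By the law of cosines on triangle ASW: AW² = 3² + 3² − 2·3·3·cos(150°) = 33.59, so AW ≈ 5.8.
Step 2: By the inverse law of cosines on triangle SAW: cos(∠SAW) = (3² + 5.8² − 3²) / (2·3·5.8) = 33.59/34.77 = 0.9659, so ∠SAW = 15°.

Therefore, the measure of angle ∠SAW = 15°.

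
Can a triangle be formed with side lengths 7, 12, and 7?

Sort the sides: 7, 7, 12.
It suffices to check that the sum of the two smallest exceeds the largest:
7 + 7 = 14 > 12. ✓
Yes, a valid triangle can be formed.

Yes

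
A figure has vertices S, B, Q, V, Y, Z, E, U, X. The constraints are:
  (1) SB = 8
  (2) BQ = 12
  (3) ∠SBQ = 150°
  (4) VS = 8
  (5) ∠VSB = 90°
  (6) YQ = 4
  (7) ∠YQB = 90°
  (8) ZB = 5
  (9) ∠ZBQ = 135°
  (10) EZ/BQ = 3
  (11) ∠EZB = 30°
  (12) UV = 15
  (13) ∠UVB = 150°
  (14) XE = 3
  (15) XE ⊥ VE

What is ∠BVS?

Step 1: By the law of cosines on triangle VSB: VB² = 8² + 8² − 2·8·8·cos(90°) = 128, so VB = 8·√2.
Step 2: By the inverse law of cosines on triangle BVS: cos(∠BVS) = ((8·√2)² + 8² − 8²) / (2·8·√2·8) = 128/181.02 = 0.7071, so ∠BVS = 45°.

Therefore, the measure of angle ∠BVS = 45°.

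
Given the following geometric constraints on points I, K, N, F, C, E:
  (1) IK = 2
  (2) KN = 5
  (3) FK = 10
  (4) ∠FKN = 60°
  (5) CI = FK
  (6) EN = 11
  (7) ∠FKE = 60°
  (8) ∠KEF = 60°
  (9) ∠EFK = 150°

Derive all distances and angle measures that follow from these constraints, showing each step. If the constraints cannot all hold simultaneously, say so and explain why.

These constraints are not satisfiable: (7), (8) and (9) are the three interior angles of triangle FKE, which must sum to 180°, but 60° + 60° + 150° = 270°. No planar figure meets all of them, so nothing further can be derived.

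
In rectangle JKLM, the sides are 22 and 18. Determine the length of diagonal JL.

d = sqrt(22^2 + 18^2) = sqrt(808) = 2*sqrt(202)

2*sqrt(202)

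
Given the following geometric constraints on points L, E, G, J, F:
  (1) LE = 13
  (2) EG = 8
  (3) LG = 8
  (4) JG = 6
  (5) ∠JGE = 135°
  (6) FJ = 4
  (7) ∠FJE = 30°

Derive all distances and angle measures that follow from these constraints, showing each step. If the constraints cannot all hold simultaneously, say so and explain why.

The constraints are consistent.

Step 1: From EG = 8, GJ = 6, and ∠EGJ = 135°, by the law of cosines:
  EJ² = EG² + GJ² - 2·EG·GJ·cos(135°) = 64 + 36 + 67.88 = 167.9
  EJ ≈ 12.96

Step 2: From LE = 13, LG = 8, EG = 8, by the inverse law of cosines:
  cos(∠ELG) = (LE² + LG² - EG²) / (2·LE·LG)
  ∠ELG = 35.66°

Step 3: From EG = 8, EL = 13, GL = 8, by the inverse law of cosines:
  cos(∠GEL) = (EG² + EL² - GL²) / (2·EG·EL)
  ∠GEL = 35.66°

Step 4: From GE = 8, GL = 8, EL = 13, by the inverse law of cosines:
  cos(∠EGL) = (GE² + GL² - EL²) / (2·GE·GL)
  ∠EGL = 108.68°

Step 5: From EJ = 12.96, JF = 4, and ∠EJF = 30°, by the law of cosines:
  EF² = EJ² + JF² - 2·EJ·JF·cos(30°) = 167.9 + 16 - 89.77 = 94.11
  EF ≈ 9.7

Step 6: From EG = 8, EJ = 12.96, GJ = 6, by the inverse law of cosines:
  cos(∠GEJ) = (EG² + EJ² - GJ²) / (2·EG·EJ)
  ∠GEJ = 19.11°

Step 7: From JE = 12.96, JG = 6, EG = 8, by the inverse law of cosines:
  cos(∠EJG) = (JE² + JG² - EG²) / (2·JE·JG)
  ∠EJG = 25.89°

Step 8: From EF = 9.7, EJ = 12.96, FJ = 4, by the inverse law of cosines:
  cos(∠FEJ) = (EF² + EJ² - FJ²) / (2·EF·EJ)
  ∠FEJ = 11.9°

Step 9: From FE = 9.7, FJ = 4, EJ = 12.96, by the inverse law of cosines:
  cos(∠EFJ) = (FE² + FJ² - EJ²) / (2·FE·FJ)
  ∠EFJ = 138.1°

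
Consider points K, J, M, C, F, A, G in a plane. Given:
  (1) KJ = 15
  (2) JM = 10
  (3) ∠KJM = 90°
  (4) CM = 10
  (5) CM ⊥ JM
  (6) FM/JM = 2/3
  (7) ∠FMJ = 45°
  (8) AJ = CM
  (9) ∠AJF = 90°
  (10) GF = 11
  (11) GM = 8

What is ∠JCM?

Step 1: By the law of cosines on triangle CMJ: CJ² = 10² + 10² − 2·10·10·cos(90°) = 200, so CJ = 10·√2.
Step 2: By the inverse law of cosines on triangle JCM: cos(∠JCM) = ((10·√2)² + 10² − 10²) / (2·10·√2·10) = 200/282.84 = 0.7071, so ∠JCM = 45°.

Therefore, the measure of angle ∠JCM = 45°.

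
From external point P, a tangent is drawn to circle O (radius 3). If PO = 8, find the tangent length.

Let T be the point of tangency. Then OT ⊥ PT (radius ⊥ tangent).
In right triangle OTP: OP² = OT² + PT²
8² = 3² + PT²
PT² = 55, PT = sqrt(55)

sqrt(55)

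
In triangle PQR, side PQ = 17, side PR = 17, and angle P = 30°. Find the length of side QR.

When two sides and the included angle are known, the law of cosines gives the third side.
c^2 = a^2 + b^2 - 2ab cos(C) generalizes the Pythagorean theorem to non-right triangles.
Here: QR^2 = 289 + 289 - 578*(sqrt(3)/2) = 578 - 289*sqrt(3)
QR = 17*sqrt(2 - sqrt(3))

17*sqrt(2 - sqrt(3))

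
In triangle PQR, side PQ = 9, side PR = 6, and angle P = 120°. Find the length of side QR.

Law of cosines: QR^2 = 9^2 + 6^2 - 2(9)(6)cos(120°) = 171, so QR = 3*sqrt(19).

3*sqrt(19)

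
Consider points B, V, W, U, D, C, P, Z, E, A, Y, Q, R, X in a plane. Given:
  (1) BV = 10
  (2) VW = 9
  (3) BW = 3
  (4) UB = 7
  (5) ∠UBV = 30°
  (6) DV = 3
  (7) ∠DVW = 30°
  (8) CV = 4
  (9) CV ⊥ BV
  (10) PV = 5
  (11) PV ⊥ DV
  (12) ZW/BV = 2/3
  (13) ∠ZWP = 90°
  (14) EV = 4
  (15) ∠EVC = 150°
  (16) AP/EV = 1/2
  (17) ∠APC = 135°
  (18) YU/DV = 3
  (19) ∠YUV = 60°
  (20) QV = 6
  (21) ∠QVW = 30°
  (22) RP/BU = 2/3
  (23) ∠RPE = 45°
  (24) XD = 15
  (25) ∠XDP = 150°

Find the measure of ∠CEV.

Step 1: By the law of cosines on triangle EVC: EC² = 4² + 4² − 2·4·4·cos(150°) = 59.71, so EC ≈ 7.73.
Step 2: By the inverse law of cosines on triangle CEV: cos(∠CEV) = (7.73² + 4² − 4²) / (2·7.73·4) = 59.71/61.82 = 0.9659, so ∠CEV = 15°.

Therefore, the measure of angle ∠CEV = 15°.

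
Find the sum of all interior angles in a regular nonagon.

The sum of interior angles of an n-sided polygon is (n - 2) * 180.
For n = 9: (9 - 2) * 180 = 7 * 180 = 1260 degrees.

1260 degrees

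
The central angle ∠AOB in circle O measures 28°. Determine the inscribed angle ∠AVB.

Inscribed angle = 28° / 2 = 14° (inscribed angle theorem).

14°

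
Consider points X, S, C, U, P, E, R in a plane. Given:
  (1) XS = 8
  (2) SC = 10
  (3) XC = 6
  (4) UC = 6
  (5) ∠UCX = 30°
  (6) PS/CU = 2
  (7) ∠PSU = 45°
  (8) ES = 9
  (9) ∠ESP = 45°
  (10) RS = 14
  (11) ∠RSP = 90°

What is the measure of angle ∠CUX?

Step 1: By the law of cosines on triangle UCX: UX² = 6² + 6² − 2·6·6·cos(30°) = 9.65, so UX ≈ 3.11.
Step 2: By the inverse law of cosines on triangle CUX: cos(∠CUX) = (6² + 3.11² − 6²) / (2·6·3.11) = 9.65/37.27 = 0.2588, so ∠CUX = 75°.

Therefore, the measure of angle ∠CUX = 75°.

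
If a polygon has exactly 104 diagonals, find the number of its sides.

Using d = n(n - 3)/2, we solve 104 = n(n - 3)/2.
So n(n - 3) = 208.
Testing n = 16: 16 * 13 = 208 = 208. Correct.
The polygon has 16 sides.

16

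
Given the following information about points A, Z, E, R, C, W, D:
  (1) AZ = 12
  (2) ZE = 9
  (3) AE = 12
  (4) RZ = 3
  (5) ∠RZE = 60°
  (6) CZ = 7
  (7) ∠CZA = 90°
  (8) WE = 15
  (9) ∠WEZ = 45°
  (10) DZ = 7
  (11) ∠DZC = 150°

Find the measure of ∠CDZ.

Step 1: By the law of cosines on triangle DZC: DC² = 7² + 7² − 2·7·7·cos(150°) = 182.87, so DC ≈ 13.52.
Step 2: By the inverse law of cosines on triangle CDZ: cos(∠CDZ) = (13.52² + 7² − 7²) / (2·13.52·7) = 182.87/189.32 = 0.9659, so ∠CDZ = 15°.

Therefore, the measure of angle ∠CDZ = 15°.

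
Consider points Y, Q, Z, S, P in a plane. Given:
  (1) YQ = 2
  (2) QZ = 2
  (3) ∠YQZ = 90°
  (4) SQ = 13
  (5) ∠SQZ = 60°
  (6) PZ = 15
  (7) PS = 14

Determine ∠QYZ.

Step 1: By the law of cosines on triangle YQZ: YZ² = 2² + 2² − 2·2·2·cos(90°) = 8, so YZ = 2·√2.
Step 2: By the inverse law of cosines on triangle QYZ: cos(∠QYZ) = (2² + (2·√2)² − 2²) / (2·2·2·√2) = 8/11.31 = 0.7071, so ∠QYZ = 45°.

Therefore, the measure of angle ∠QYZ = 45°.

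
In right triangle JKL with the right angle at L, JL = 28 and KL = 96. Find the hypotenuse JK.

In a right triangle, the square of the hypotenuse equals the sum of the squares of the two legs.
The legs are 28 and 96, so the hypotenuse = sqrt(784 + 9216) = sqrt(10000) = 100.

100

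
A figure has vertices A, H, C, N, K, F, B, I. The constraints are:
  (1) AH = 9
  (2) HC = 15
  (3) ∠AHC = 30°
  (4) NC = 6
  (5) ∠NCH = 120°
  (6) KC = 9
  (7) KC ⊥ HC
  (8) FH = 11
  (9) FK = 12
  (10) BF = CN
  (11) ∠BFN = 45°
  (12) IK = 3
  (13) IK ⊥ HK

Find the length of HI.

Step 1: By the law of cosines on triangle HCK: HK² = 15² + 9² − 2·15·9·cos(90°) = 306, so HK = 3·√34.
Step 2: By the law of cosines on triangle HKI: HI² = (3·√34)² + 3² − 2·3·√34·3·cos(90°) = 315, so HI = 3·√35.

Therefore, the length of HI = 3·√35.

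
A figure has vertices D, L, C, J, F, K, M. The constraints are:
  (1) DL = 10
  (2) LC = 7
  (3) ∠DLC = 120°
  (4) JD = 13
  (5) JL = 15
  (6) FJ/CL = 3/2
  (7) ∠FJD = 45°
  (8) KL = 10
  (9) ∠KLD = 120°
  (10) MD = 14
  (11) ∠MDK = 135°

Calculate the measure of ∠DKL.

Step 1: By the law of cosines on triangle KLD: KD² = 10² + 10² − 2·10·10·cos(120°) = 300, so KD = 10·√3.
Step 2: By the inverse law of cosines on triangle DKL: cos(∠DKL) = ((10·√3)² + 10² − 10²) / (2·10·√3·10) = 300/346.41 = 0.866, so ∠DKL = 30°.

Therefore, the measure of angle ∠DKL = 30°.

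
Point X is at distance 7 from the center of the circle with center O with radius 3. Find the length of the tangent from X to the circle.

The tangent, radius, and line from the external point to the center form a right triangle.
The right angle is where the tangent meets the radius.
By the Pythagorean theorem: tangent² + 3² = 7²
tangent² = 49 - 9 = 40
tangent = 2*sqrt(10)

2*sqrt(10)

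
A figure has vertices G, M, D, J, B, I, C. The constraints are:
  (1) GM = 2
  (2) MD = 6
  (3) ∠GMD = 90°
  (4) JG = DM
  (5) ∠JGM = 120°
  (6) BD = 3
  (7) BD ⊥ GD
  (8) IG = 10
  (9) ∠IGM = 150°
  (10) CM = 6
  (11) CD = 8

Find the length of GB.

Step 1: By the law of cosines on triangle GMD: GD² = 2² + 6² − 2·2·6·cos(90°) = 40, so GD = 2·√10.
Step 2: By the law of cosines on triangle GDB: GB² = (2·√10)² + 3² − 2·2·√10·3·cos(90°) = 49, so GB = 7.

Therefore, the length of GB = 7.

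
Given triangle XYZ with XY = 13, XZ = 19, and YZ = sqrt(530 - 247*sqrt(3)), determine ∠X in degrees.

By the inverse law of cosines: cos(X) = (XY² + XZ² - YZ²) / (2 × XY × XZ)
cos(X) = (13² + 19² - (sqrt(530 - 247*sqrt(3)))²) / (2 × 13 × 19)
cos(X) = (169 + 361 - (530 - 247*sqrt(3))) / 494
cos(X) = sqrt(3)/2
X = arccos(sqrt(3)/2) = 30°

30°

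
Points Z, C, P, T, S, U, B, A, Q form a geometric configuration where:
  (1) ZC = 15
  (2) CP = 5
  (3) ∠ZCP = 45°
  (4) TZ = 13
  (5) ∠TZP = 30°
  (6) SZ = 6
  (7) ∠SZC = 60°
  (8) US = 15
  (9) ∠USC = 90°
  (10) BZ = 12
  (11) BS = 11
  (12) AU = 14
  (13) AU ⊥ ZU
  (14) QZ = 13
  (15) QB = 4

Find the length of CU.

Step 1: By the law of cosines on triangle CZS: CS² = 15² + 6² − 2·15·6·cos(60°) = 171, so CS = 3·√19.
Step 2: By the law of cosines on triangle CSU: CU² = (3·√19)² + 15² − 2·3·√19·15·cos(90°) = 396, so CU = 6·√11.

Therefore, the length of CU = 6·√11.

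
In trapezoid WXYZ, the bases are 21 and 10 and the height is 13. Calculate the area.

Area of a trapezoid = (base1 + base2) * height / 2
Area = (21 + 10) * 13 / 2
Area = 31 * 13 / 2
Area = 403 / 2
Area = 403/2

403/2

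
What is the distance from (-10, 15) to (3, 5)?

d = sqrt((13)^2 + (-10)^2) = sqrt(269)

sqrt(269)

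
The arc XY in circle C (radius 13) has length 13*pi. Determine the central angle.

Arc length L = 2πr × θ/360, so θ = 360L / (2πr).
θ = 360 × 13*pi / (2π × 13)
θ = 180°
θ = 180°

180°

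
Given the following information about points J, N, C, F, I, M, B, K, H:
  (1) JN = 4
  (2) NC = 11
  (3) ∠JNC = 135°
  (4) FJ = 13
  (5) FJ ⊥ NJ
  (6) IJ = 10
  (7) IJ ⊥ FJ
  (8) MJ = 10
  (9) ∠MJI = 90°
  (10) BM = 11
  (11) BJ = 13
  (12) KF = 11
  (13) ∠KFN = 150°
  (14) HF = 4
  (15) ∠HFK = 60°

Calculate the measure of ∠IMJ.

Step 1: By the law of cosines on triangle MJI: MI² = 10² + 10² − 2·10·10·cos(90°) = 200, so MI = 10·√2.
Step 2: By the inverse law of cosines on triangle IMJ: cos(∠IMJ) = ((10·√2)² + 10² − 10²) / (2·10·√2·10) = 200/282.84 = 0.7071, so ∠IMJ = 45°.

Therefore, the measure of angle ∠IMJ = 45°.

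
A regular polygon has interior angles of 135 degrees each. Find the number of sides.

The exterior angle is the supplement of the interior angle: 180 - 135 = 45 degrees.
Since the exterior angles of any convex polygon sum to 360 degrees, the number of sides is 360 / 45 = 8.

8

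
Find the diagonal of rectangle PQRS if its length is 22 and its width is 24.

Using the Pythagorean theorem:
d² = 22² + 24² = 484 + 576 = 1060
d = sqrt(1060) = 2*sqrt(265)

2*sqrt(265)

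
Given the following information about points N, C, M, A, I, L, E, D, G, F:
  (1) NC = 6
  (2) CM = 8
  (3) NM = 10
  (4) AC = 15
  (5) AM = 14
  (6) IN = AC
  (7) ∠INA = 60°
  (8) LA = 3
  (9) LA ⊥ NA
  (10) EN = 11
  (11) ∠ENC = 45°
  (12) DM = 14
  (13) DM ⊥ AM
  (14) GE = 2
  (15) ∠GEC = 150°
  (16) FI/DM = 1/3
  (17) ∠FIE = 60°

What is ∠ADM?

Step 1: By the law of cosines on triangle DMA: DA² = 14² + 14² − 2·14·14·cos(90°) = 392, so DA = 14·√2.
Step 2: By the inverse law of cosines on triangle ADM: cos(∠ADM) = ((14·√2)² + 14² − 14²) / (2·14·√2·14) = 392/554.37 = 0.7071, so ∠ADM = 45°.

Therefore, the measure of angle ∠ADM = 45°.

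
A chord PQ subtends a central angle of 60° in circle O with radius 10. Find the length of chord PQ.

Drop a perpendicular from the center to the chord, bisecting both the chord and the central angle.
Each half-chord = r sin(θ/2) = 10 sin(30°).
The full chord = 2 × 10 × sin(30°) = 10.

10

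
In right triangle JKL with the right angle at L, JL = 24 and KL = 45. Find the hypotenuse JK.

In a right triangle, the square of the hypotenuse equals the sum of the squares of the two legs.
The legs are 24 and 45, so the hypotenuse = sqrt(576 + 2025) = sqrt(2601) = 51.

51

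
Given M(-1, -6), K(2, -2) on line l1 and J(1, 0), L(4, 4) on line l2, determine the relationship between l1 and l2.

Slope of line 1: m1 = (-2 - -6)/(2 - -1) = 4/3 = 4/3
Slope of line 2: m2 = (4 - 0)/(4 - 1) = 4/3 = 4/3
Since m1 = m2 = 4/3, the lines are parallel.

Parallel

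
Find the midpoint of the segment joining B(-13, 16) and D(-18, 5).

The midpoint is the average of the coordinates:
x: (-13 + -18)/2 = -31/2
y: (16 + 5)/2 = 21/2
Midpoint = (-31/2, 21/2)

(-31/2, 21/2)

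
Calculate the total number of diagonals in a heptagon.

The number of diagonals in an n-gon is n(n - 3)/2.
For n = 7: 7(7 - 3)/2 = 7 × 4 / 2 = 14.

14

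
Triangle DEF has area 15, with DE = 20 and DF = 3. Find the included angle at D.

Area = (1/2) * a * b * sin(C)
sin(C) = 2 * Area / (a * b)
sin(C) = 2 * 15 / (20 * 3)
sin(C) = 1/2
C = arcsin(1/2) = 30°
Since sin(180° - C) = sin(C), the obtuse angle 150° gives the same area, so C = 30° or C = 150°.

30° or 150°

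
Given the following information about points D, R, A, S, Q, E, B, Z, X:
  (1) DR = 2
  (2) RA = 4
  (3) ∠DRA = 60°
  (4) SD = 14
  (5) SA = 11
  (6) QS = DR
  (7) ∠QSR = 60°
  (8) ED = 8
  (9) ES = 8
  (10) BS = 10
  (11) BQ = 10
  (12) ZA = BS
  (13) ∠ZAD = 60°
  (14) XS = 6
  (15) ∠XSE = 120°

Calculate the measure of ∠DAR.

Step 1: By the law of cosines on triangle ARD: AD² = 4² + 2² − 2·4·2·cos(60°) = 12, so AD = 2·√3.
Step 2: By the inverse law of cosines on triangle DAR: cos(∠DAR) = ((2·√3)² + 4² − 2²) / (2·2·√3·4) = 24/27.71 = 0.866, so ∠DAR = 30°.

Therefore, the measure of angle ∠DAR = 30°.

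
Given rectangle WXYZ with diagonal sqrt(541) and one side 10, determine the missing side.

b = sqrt(d^2 - a^2) = sqrt(541 - 100) = sqrt(441) = 21

21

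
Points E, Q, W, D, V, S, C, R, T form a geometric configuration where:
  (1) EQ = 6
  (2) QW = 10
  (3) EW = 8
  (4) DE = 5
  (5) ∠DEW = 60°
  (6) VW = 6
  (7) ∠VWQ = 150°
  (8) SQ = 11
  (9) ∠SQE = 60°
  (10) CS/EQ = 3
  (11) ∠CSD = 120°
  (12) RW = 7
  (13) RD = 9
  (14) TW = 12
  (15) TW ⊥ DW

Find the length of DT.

Step 1: By the law of cosines on triangle DEW: DW² = 5² + 8² − 2·5·8·cos(60°) = 49, so DW = 7.
Step 2: By the law of cosines on triangle DWT: DT² = 7² + 12² − 2·7·12·cos(90°) = 193, so DT = √193.

Therefore, the length of DT = √193.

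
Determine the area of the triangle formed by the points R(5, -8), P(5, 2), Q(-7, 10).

Using the Shoelace formula for a triangle:
Area = (1/2)|x0(y1 - y2) + x1(y2 - y0) + x2(y0 - y1)|
Area = (1/2)|5(2 - 10) + 5(10 - -8) + -7(-8 - 2)|
Area = (1/2)|-40 + 90 + 70|
Area = (1/2)|120|
Area = (1/2)(120)
Area = 60

60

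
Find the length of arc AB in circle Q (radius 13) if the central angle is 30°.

Arc length = 2π(13)(1/12) = 13*pi/6

13*pi/6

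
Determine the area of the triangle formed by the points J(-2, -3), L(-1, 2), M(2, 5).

Shoelace: Area = (1/2)|-2(2-5) + -1(5--3) + 2(-3-2)| = (1/2)(12) = 6

6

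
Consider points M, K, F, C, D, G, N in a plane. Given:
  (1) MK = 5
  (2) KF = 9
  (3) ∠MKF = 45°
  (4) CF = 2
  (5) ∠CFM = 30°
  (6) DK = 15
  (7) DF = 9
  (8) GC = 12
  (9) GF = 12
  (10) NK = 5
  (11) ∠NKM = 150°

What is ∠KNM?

Step 1: By the law of cosines on triangle NKM: NM² = 5² + 5² − 2·5·5·cos(150°) = 93.3, so NM ≈ 9.66.
Step 2: By the inverse law of cosines on triangle KNM: cos(∠KNM) = (5² + 9.66² − 5²) / (2·5·9.66) = 93.3/96.59 = 0.9659, so ∠KNM = 15°.

Therefore, the measure of angle ∠KNM = 15°.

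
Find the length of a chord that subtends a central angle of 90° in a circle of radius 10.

Chord length = 2r sin(θ/2)
= 2 × 10 × sin(90°/2)
= 2 × 10 × sin(45°)
= 10*sqrt(2)

10*sqrt(2)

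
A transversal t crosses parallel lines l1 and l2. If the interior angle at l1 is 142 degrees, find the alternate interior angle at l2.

Alternate interior angles lie on opposite sides of the transversal, between the parallel lines.
By the alternate interior angle theorem, they are equal: 142 degrees.

142 degrees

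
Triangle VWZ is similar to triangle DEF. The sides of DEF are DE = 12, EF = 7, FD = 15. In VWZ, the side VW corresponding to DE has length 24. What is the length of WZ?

k = 24/12 = 2. WZ = 2 * 7 = 14.

14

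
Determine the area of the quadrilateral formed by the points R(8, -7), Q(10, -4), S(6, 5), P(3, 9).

Using the Shoelace formula for a quadrilateral (vertices in order):
Area = (1/2)|sum of (x_i * y_(i+1) - x_(i+1) * y_i)|
Terms: (8*-4 - 10*-7) = 38, (10*5 - 6*-4) = 74, (6*9 - 3*5) = 39, (3*-7 - 8*9) = -93
Sum = 58
Area = (1/2)(58) = 29

29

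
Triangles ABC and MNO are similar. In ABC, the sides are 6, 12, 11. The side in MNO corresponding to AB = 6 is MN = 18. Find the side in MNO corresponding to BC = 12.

Similar triangles have proportional sides. Setting up the proportion:
MN / AB = NO / BC
18 / 6 = NO / 12
NO = 12 * 18 / 6 = 36.

36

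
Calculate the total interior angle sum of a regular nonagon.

The sum of interior angles of an n-sided polygon is (n - 2) * 180.
For n = 9: (9 - 2) * 180 = 7 * 180 = 1260 degrees.

1260 degrees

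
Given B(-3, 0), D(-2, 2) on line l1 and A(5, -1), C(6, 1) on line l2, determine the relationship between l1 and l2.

Slope of line 1: m1 = (2 - 0)/(-2 - -3) = 2/1 = 2
Slope of line 2: m2 = (1 - -1)/(6 - 5) = 2/1 = 2
Since m1 = m2 = 2, the lines are parallel.

Parallel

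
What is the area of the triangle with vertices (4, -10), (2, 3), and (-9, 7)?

Shoelace: Area = (1/2)|4(3-7) + 2(7--10) + -9(-10-3)| = (1/2)(135) = 135/2

135/2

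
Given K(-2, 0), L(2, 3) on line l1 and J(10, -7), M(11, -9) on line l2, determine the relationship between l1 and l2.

Slope of line 1: m1 = (3 - 0)/(2 - -2) = 3/4 = 3/4
Slope of line 2: m2 = (-9 - -7)/(11 - 10) = -2/1 = -2
m1 != m2 and m1*m2 = -3/2 != -1. Neither.

Neither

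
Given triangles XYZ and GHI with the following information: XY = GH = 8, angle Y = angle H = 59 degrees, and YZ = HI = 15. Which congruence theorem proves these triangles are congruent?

The given information matches SAS: Two pairs of corresponding sides and the included angle are equal (Side-Angle-Side).

SAS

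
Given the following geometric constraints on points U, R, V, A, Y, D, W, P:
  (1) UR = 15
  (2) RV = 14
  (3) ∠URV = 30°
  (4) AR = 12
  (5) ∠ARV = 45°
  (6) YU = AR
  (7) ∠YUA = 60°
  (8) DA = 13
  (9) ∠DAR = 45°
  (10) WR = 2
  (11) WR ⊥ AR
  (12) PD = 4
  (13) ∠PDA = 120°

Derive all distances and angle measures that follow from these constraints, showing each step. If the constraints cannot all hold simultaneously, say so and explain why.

The constraints are consistent.

From the given relations:
  YU = AR = 12

Step 1: From UR = 15, RV = 14, and ∠URV = 30°, by the law of cosines:
  UV² = UR² + RV² - 2·UR·RV·cos(30°) = 225 + 196 - 363.7 = 57.27
  UV ≈ 7.57

Step 2: From RA = 12, AD = 13, and ∠RAD = 45°, by the law of cosines:
  RD² = RA² + AD² - 2·RA·AD·cos(45°) = 144 + 169 - 220.6 = 92.38
  RD ≈ 9.61

Step 3: From VR = 14, RA = 12, and ∠VRA = 45°, by the law of cosines:
  VA² = VR² + RA² - 2·VR·RA·cos(45°) = 196 + 144 - 237.6 = 102.4
  VA ≈ 10.12

Step 4: From AR = 12, RW = 2, and ∠ARW = 90°, by the law of cosines:
  AW² = AR² + RW² - 2·AR·RW·cos(90°) = 144 + 4 - 0 = 148
  AW = 2·√37

Step 5: From AD = 13, DP = 4, and ∠ADP = 120°, by the law of cosines:
  AP² = AD² + DP² - 2·AD·DP·cos(120°) = 169 + 16 + 52 = 237
  AP ≈ 15.39

Step 6: From UR = 15, UV = 7.57, RV = 14, by the inverse law of cosines:
  cos(∠RUV) = (UR² + UV² - RV²) / (2·UR·UV)
  ∠RUV = 67.67°

Step 7: From RA = 12, RD = 9.61, AD = 13, by the inverse law of cosines:
  cos(∠ARD) = (RA² + RD² - AD²) / (2·RA·RD)
  ∠ARD = 73.02°

Step 8: From VA = 10.12, VR = 14, AR = 12, by the inverse law of cosines:
  cos(∠AVR) = (VA² + VR² - AR²) / (2·VA·VR)
  ∠AVR = 56.98°

Step 9: From VR = 14, VU = 7.57, RU = 15, by the inverse law of cosines:
  cos(∠RVU) = (VR² + VU² - RU²) / (2·VR·VU)
  ∠RVU = 82.33°

Step 10: From AD = 13, AP = 15.39, DP = 4, by the inverse law of cosines:
  cos(∠DAP) = (AD² + AP² - DP²) / (2·AD·AP)
  ∠DAP = 13°

Step 11: From AR = 12, AV = 10.12, RV = 14, by the inverse law of cosines:
  cos(∠RAV) = (AR² + AV² - RV²) / (2·AR·AV)
  ∠RAV = 78.02°

Step 12: From AR = 12, AW = 2·√37, RW = 2, by the inverse law of cosines:
  cos(∠RAW) = (AR² + AW² - RW²) / (2·AR·AW)
  ∠RAW = 9.46°

Step 13: From DA = 13, DR = 9.61, AR = 12, by the inverse law of cosines:
  cos(∠ADR) = (DA² + DR² - AR²) / (2·DA·DR)
  ∠ADR = 61.98°

Step 14: From WA = 2·√37, WR = 2, AR = 12, by the inverse law of cosines:
  cos(∠AWR) = (WA² + WR² - AR²) / (2·WA·WR)
  ∠AWR = 80.54°

Step 15: From PA = 15.39, PD = 4, AD = 13, by the inverse law of cosines:
  cos(∠APD) = (PA² + PD² - AD²) / (2·PA·PD)
  ∠APD = 47°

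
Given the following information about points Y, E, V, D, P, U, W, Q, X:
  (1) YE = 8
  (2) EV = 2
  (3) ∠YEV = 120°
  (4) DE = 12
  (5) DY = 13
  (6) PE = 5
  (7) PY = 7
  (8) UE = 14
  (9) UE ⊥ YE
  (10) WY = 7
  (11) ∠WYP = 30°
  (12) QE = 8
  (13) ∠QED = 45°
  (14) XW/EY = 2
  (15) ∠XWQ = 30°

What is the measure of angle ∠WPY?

Step 1: By the law of cosines on triangle PYW: PW² = 7² + 7² − 2·7·7·cos(30°) = 13.13, so PW ≈ 3.62.
Step 2: By the inverse law of cosines on triangle WPY: cos(∠WPY) = (3.62² + 7² − 7²) / (2·3.62·7) = 13.13/50.73 = 0.2588, so ∠WPY = 75°.

Therefore, the measure of angle ∠WPY = 75°.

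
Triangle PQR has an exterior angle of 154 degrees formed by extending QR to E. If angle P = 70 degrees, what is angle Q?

angle Q = 154 - 70 = 84 degrees (exterior angle theorem).

84 degrees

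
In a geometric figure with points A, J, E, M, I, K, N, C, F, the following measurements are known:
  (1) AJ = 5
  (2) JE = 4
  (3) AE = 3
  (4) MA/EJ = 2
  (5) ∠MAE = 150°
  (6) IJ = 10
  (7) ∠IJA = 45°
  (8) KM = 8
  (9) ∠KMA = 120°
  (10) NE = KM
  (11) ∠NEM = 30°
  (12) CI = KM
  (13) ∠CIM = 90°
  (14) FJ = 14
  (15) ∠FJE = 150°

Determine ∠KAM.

From the given relations: MA = 2·EJ = 2·4 = 8.
Step 1: By the law of cosines on triangle AMK: AK² = 8² + 8² − 2·8·8·cos(120°) = 192, so AK = 8·√3.
Step 2: By the inverse law of cosines on triangle KAM: cos(∠KAM) = ((8·√3)² + 8² − 8²) / (2·8·√3·8) = 192/221.7 = 0.866, so ∠KAM = 30°.

Therefore, the measure of angle ∠KAM = 30°.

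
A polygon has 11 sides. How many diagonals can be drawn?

Total line segments between 11 vertices = C(11,2) = 55.
Subtract the 11 sides: 55 - 11 = 44 diagonals.

44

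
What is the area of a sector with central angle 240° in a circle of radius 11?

The full circle has area πr² = π(11)² = 121*pi.
The sector covers 240° out of 360°, a fraction of 2/3.
Sector area = 121*pi × 2/3 = 242*pi/3.

242*pi/3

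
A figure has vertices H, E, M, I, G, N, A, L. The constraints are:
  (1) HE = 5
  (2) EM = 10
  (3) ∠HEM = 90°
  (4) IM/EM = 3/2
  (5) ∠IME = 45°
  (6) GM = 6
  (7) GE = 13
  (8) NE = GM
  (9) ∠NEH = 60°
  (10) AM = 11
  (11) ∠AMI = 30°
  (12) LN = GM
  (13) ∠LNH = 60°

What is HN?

From the given relations: NE = GM = 6.
Step 1: By the law of cosines on triangle HEN: HN² = 5² + 6² − 2·5·6·cos(60°) = 31, so HN = √31.

Therefore, the length of HN = √31.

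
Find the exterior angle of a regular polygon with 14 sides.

Each exterior angle of a regular n-gon is 360 / n.
For n = 14: 360 / 14 = 180/7 degrees.

180/7 degrees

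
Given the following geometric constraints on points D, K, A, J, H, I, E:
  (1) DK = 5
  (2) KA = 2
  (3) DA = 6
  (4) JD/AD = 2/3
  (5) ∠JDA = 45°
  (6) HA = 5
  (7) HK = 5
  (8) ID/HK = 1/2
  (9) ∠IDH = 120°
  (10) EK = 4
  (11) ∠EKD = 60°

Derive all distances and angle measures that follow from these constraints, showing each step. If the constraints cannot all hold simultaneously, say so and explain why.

The constraints are consistent.

From the given relations:
  JD = 2/3·AD = 2/3·6 = 4
  ID = 1/2·HK = 1/2·5 ≈ 2.5

Step 1: From DK = 5, KE = 4, and ∠DKE = 60°, by the law of cosines:
  DE² = DK² + KE² - 2·DK·KE·cos(60°) = 25 + 16 - 20 = 21
  DE = √21

Step 2: From AD = 6, DJ = 4, and ∠ADJ = 45°, by the law of cosines:
  AJ² = AD² + DJ² - 2·AD·DJ·cos(45°) = 36 + 16 - 33.94 = 18.06
  AJ ≈ 4.25

Step 3: From DA = 6, DK = 5, AK = 2, by the inverse law of cosines:
  cos(∠ADK) = (DA² + DK² - AK²) / (2·DA·DK)
  ∠ADK = 18.19°

Step 4: From KA = 2, KD = 5, AD = 6, by the inverse law of cosines:
  cos(∠AKD) = (KA² + KD² - AD²) / (2·KA·KD)
  ∠AKD = 110.49°

Step 5: From KA = 2, KH = 5, AH = 5, by the inverse law of cosines:
  cos(∠AKH) = (KA² + KH² - AH²) / (2·KA·KH)
  ∠AKH = 78.46°

Step 6: From AD = 6, AK = 2, DK = 5, by the inverse law of cosines:
  cos(∠DAK) = (AD² + AK² - DK²) / (2·AD·AK)
  ∠DAK = 51.32°

Step 7: From AH = 5, AK = 2, HK = 5, by the inverse law of cosines:
  cos(∠HAK) = (AH² + AK² - HK²) / (2·AH·AK)
  ∠HAK = 78.46°

Step 8: From HA = 5, HK = 5, AK = 2, by the inverse law of cosines:
  cos(∠AHK) = (HA² + HK² - AK²) / (2·HA·HK)
  ∠AHK = 23.07°

Step 9: From DE = √21, DK = 5, EK = 4, by the inverse law of cosines:
  cos(∠EDK) = (DE² + DK² - EK²) / (2·DE·DK)
  ∠EDK = 49.11°

Step 10: From AD = 6, AJ = 4.25, DJ = 4, by the inverse law of cosines:
  cos(∠DAJ) = (AD² + AJ² - DJ²) / (2·AD·AJ)
  ∠DAJ = 41.73°

Step 11: From JA = 4.25, JD = 4, AD = 6, by the inverse law of cosines:
  cos(∠AJD) = (JA² + JD² - AD²) / (2·JA·JD)
  ∠AJD = 93.27°

Step 12: From ED = √21, EK = 4, DK = 5, by the inverse law of cosines:
  cos(∠DEK) = (ED² + EK² - DK²) / (2·ED·EK)
  ∠DEK = 70.89°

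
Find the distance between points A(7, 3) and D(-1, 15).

The horizontal distance is |-1 - 7| = 8 and the vertical distance is |15 - 3| = 12.
By the Pythagorean theorem, d = sqrt(8^2 + 12^2) = sqrt(208) = 4*sqrt(13).

4*sqrt(13)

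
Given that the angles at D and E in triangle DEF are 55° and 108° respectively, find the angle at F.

Let angle F = x. Then 55 + 108 + x = 180.
x = 180 - 163 = 17 degrees.

17 degrees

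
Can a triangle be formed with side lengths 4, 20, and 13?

The longest side is 20. The other two sides sum to 4 + 13 = 17.
Since 17 ≤ 20, the two shorter sides cannot reach around to close the triangle.

No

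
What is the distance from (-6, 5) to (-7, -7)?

d = sqrt((-7 - -6)^2 + (-7 - 5)^2)
d = sqrt(-1^2 + -12^2)
d = sqrt(1 + 144)
d = sqrt(145)

sqrt(145)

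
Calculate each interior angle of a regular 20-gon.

Each interior angle of a regular n-gon is (n - 2) * 180 / n.
For n = 20: (20 - 2) * 180 / 20 = 3240/20 = 162 degrees.

162 degrees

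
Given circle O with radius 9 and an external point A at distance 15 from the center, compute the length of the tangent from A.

Let T be the point of tangency. Then OT ⊥ AT (radius ⊥ tangent).
In right triangle OTA: OA² = OT² + AT²
15² = 9² + AT²
AT² = 144, AT = 12

12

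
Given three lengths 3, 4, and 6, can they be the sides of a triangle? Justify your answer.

For three segments to close into a triangle, no single side can be as long as the other two combined.
The longest side is 6, and 3 + 4 = 7 > 6.
A triangle can be formed.

Yes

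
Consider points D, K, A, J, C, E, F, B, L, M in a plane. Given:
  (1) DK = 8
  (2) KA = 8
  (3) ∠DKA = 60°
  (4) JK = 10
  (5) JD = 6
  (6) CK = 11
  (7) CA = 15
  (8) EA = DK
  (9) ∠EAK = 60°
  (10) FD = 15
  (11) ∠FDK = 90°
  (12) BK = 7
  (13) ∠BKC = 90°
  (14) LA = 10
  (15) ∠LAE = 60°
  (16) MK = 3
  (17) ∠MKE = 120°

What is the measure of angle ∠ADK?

Step 1: By the law of cosines on triangle DKA: DA² = 8² + 8² − 2·8·8·cos(60°) = 64, so DA = 8.
Step 2: By the inverse law of cosines on triangle ADK: cos(∠ADK) = (8² + 8² − 8²) / (2·8·8) = 64/128 = 0.5, so ∠ADK = 60°.

Therefore, the measure of angle ∠ADK = 60°.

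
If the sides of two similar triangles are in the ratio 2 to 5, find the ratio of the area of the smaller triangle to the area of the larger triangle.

Area scales with the square of linear dimensions. If every length is multiplied by 2/5, then the area is multiplied by (2/5)^2 = 4/25.
The area ratio is 4:25.

4:25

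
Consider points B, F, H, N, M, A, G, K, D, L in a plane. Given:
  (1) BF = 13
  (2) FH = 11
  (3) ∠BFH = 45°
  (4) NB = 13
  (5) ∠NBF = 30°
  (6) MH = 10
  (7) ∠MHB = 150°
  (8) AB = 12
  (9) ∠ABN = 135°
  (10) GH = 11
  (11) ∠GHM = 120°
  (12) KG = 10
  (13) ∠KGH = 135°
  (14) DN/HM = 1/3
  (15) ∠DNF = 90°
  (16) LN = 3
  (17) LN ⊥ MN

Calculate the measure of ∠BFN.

Step 1: By the law of cosines on triangle FBN: FN² = 13² + 13² − 2·13·13·cos(30°) = 45.28, so FN ≈ 6.73.
Step 2: By the inverse law of cosines on triangle BFN: cos(∠BFN) = (13² + 6.73² − 13²) / (2·13·6.73) = 45.28/174.96 = 0.2588, so ∠BFN = 75°.

Therefore, the measure of angle ∠BFN = 75°.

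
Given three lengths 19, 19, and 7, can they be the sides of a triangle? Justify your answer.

For three segments to close into a triangle, no single side can be as long as the other two combined.
The longest side is 19, and 7 + 19 = 26 > 19.
A triangle can be formed.

Yes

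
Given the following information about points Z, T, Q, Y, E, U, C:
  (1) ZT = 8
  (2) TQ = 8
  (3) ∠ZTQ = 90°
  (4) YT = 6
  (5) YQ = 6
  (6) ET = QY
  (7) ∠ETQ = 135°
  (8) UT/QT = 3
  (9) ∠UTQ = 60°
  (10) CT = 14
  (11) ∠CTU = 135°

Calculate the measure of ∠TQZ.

Step 1: By the law of cosines on triangle QTZ: QZ² = 8² + 8² − 2·8·8·cos(90°) = 128, so QZ = 8·√2.
Step 2: By the inverse law of cosines on triangle TQZ: cos(∠TQZ) = (8² + (8·√2)² − 8²) / (2·8·8·√2) = 128/181.02 = 0.7071, so ∠TQZ = 45°.

Therefore, the measure of angle ∠TQZ = 45°.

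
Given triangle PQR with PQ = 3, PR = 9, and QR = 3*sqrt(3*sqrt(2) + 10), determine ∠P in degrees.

By the inverse law of cosines: cos(P) = (PQ² + PR² - QR²) / (2 × PQ × PR)
cos(P) = (3² + 9² - (3*sqrt(3*sqrt(2) + 10))²) / (2 × 3 × 9)
cos(P) = (9 + 81 - (27*sqrt(2) + 90)) / 54
cos(P) = -sqrt(2)/2
P = arccos(-sqrt(2)/2) = 135°

135°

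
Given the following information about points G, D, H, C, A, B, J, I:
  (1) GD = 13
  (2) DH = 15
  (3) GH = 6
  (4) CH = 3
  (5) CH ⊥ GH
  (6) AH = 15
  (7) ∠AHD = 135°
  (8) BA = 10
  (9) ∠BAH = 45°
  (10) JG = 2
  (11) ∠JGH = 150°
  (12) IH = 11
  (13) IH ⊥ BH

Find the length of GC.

Step 1: By the law of cosines on triangle GHC: GC² = 6² + 3² − 2·6·3·cos(90°) = 45, so GC = 3·√5.

Therefore, the length of GC = 3·√5.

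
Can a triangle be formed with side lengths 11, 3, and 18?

Check the triangle inequality: 11 + 3 = 14 ≤ 18.
Since the sum of two sides does not exceed the third, no triangle can be formed.

No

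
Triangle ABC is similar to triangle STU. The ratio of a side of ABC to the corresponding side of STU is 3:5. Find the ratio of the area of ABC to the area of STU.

Area scales with the square of linear dimensions. If every length is multiplied by 3/5, then the area is multiplied by (3/5)^2 = 9/25.
The area ratio is 9:25.

9:25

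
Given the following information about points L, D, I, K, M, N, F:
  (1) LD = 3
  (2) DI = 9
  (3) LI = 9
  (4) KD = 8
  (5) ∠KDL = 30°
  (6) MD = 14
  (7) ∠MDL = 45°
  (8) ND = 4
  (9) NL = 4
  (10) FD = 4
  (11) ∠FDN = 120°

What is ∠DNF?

Step 1: By the law of cosines on triangle NDF: NF² = 4² + 4² − 2·4·4·cos(120°) = 48, so NF = 4·√3.
Step 2: By the inverse law of cosines on triangle DNF: cos(∠DNF) = (4² + (4·√3)² − 4²) / (2·4·4·√3) = 48/55.43 = 0.866, so ∠DNF = 30°.

Therefore, the measure of angle ∠DNF = 30°.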